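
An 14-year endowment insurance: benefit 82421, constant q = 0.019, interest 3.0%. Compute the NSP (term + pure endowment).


Term component = 15806.6406
Pure endowment = 14_p_x * v^14 * benefit = 0.76448 * 0.661118 * 82421 = 41656.5057
NSP = 57463.1463


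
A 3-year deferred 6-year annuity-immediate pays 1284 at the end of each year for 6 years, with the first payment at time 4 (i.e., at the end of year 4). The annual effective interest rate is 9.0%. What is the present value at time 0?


PV at time 3 of the 6-year annuity-immediate:
a_n = 1284 * (1-(1+0.09)^(-6))/0.09 = 5759.9195
Discount back 3 years to time 0:
PV = 5759.9195 * (1+0.09)^(-3)
= 5759.9195 * 0.772183
= 4447.7147


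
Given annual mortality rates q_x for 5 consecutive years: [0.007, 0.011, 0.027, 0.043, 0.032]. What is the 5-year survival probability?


p_k = 1 - q_k for each year
Survival = product of (1 - q_k)
= 0.993 * 0.989 * 0.973 * 0.957 * 0.968
= 0.8852


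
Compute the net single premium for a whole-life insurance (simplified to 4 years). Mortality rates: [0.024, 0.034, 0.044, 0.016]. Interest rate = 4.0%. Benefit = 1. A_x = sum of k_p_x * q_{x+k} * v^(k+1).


v = 0.961538
Year 0: k_p_x=1.0, q=0.024, term=0.023077
Year 1: k_p_x=0.976, q=0.034, term=0.03068
Year 2: k_p_x=0.942816, q=0.044, term=0.036879
Year 3: k_p_x=0.901332, q=0.016, term=0.012327
A_x = 0.103


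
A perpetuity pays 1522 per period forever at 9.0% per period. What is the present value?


PV = PMT / i
= 1522 / 0.09
= 16911.1111


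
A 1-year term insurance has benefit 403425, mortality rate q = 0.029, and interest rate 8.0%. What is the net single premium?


NSP = benefit * q * v
v = 1/(1+i) = 0.925926
NSP = 403425 * 0.029 * 0.925926
= 10832.7083


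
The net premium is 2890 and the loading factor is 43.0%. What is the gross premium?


Gross = net * (1 + loading)
= 2890 * (1 + 0.43)
= 2890 * 1.43
= 4132.7


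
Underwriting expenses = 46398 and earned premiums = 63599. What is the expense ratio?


Expense ratio = expenses / premiums
= 46398 / 63599
= 0.7295


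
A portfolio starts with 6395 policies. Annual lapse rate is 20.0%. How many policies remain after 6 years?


remaining = initial * (1 - lapse)^years
= 6395 * (1 - 0.2)^6
= 6395 * 0.262144
= 1676.4109


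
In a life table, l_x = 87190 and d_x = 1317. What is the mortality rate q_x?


q_x = d_x / l_x
= 1317 / 87190
= 0.0151


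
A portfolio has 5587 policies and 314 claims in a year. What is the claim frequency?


frequency = claims / policies
= 314 / 5587
= 0.0562


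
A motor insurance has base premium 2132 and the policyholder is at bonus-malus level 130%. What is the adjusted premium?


adjusted = base * BM_level / 100
= 2132 * 130 / 100
= 2132 * 1.3
= 2771.6


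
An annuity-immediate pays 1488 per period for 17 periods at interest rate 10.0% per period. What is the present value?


PV = PMT * (1 - (1+i)^(-n)) / i
= 1488 * (1 - (1+0.1)^(-17)) / 0.1
= 1488 * (1 - 0.197845) / 0.1
= 1488 * 8.021553
= 11936.0713


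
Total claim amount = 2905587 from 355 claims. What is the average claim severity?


severity = total / number
= 2905587 / 355
= 8184.7521


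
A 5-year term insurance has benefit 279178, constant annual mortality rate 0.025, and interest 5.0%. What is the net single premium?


NSP = benefit * sum_{k=0}^{n-1} k_p_x * q * v^(k+1)
With constant q=0.025, v=0.952381
Sum = 0.103213
NSP = 279178 * 0.103213
= 28814.7495


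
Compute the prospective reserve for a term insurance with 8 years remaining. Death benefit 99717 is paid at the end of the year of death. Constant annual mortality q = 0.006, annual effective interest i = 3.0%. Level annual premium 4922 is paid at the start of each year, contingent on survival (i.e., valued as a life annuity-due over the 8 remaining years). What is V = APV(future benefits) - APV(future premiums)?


v = 1/(1+i) = 0.970874
APV(future benefits) per unit = sum_{k=0}^{7} k_p_x * q * v^(k+1) = 0.041283
APV(future benefits) = 99717 * 0.041283 = 4116.5864
Life annuity-due factor ä_{x:8} = sum_{k=0}^{7} k_p_x * v^k = 7.086862
APV(future premiums) = 4922 * 7.086862 = 34881.5368
V = 4116.5864 - 34881.5368
= -30764.9504


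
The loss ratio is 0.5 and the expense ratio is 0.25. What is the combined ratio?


Combined ratio = loss ratio + expense ratio
= 0.5 + 0.25
= 0.75


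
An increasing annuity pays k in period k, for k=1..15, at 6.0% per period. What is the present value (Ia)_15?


(Ia)_n = sum_{k=1}^{n} k * v^k, v = 1/(1+i)
v = 0.943396
Sum computed term by term:
(Ia)_15 = 67.2668


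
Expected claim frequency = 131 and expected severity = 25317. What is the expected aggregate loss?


E[S] = E[N] * E[X]
= 131 * 25317
= 3.3165e+06


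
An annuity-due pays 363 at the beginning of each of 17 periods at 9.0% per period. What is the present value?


PV_due = PMT * (1-(1+i)^(-n))/i * (1+i)
PV_immediate = 3101.3382
PV_due = 3101.3382 * 1.09
= 3380.4586


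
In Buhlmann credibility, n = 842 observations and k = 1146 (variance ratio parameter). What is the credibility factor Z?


Z = n / (n + k)
= 842 / (842 + 1146)
= 842 / 1988
= 0.4235


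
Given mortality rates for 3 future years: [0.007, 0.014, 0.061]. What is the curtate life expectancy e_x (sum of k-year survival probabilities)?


e_x = sum_{k=1}^{n} k_p_x
k_p_x values:
  1_p_x = 0.993
  2_p_x = 0.979098
  3_p_x = 0.919373
e_x = 2.8915


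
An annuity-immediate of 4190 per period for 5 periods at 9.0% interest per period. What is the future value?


FV = PMT * ((1+i)^n - 1) / i
= 4190 * ((1.09)^5 - 1) / 0.09
= 4190 * (1.538624 - 1) / 0.09
= 25075.9375


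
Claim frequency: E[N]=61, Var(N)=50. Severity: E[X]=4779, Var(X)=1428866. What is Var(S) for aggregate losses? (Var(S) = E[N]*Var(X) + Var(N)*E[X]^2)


Var(S) = E[N]*Var(X) + Var(N)*E[X]^2
= 61*1428866 + 50*4779^2
= 87160826 + 1141942050
= 1.2291e+09


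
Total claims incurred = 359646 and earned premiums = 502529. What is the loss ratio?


Loss ratio = claims / premiums
= 359646 / 502529
= 0.7157


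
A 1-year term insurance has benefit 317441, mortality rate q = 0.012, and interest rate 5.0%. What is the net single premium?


NSP = benefit * q * v
v = 1/(1+i) = 0.952381
NSP = 317441 * 0.012 * 0.952381
= 3627.8971


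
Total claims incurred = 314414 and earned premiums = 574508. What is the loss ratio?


Loss ratio = claims / premiums
= 314414 / 574508
= 0.5473


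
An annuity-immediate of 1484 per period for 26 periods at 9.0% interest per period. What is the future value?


FV = PMT * ((1+i)^n - 1) / i
= 1484 * ((1.09)^26 - 1) / 0.09
= 1484 * (9.399158 - 1) / 0.09
= 138492.7817


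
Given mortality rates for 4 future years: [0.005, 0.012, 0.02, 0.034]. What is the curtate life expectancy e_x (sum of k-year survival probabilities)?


e_x = sum_{k=1}^{n} k_p_x
k_p_x values:
  1_p_x = 0.995
  2_p_x = 0.98306
  3_p_x = 0.963399
  4_p_x = 0.930643
e_x = 3.8721


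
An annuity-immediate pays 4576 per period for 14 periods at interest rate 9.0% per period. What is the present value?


PV = PMT * (1 - (1+i)^(-n)) / i
= 4576 * (1 - (1+0.09)^(-14)) / 0.09
= 4576 * (1 - 0.299246) / 0.09
= 4576 * 7.78615
= 35629.4242


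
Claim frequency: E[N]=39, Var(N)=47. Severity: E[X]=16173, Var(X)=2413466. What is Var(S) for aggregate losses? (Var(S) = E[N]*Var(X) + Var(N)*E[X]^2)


Var(S) = E[N]*Var(X) + Var(N)*E[X]^2
= 39*2413466 + 47*16173^2
= 94125174 + 12293598663
= 1.2388e+10


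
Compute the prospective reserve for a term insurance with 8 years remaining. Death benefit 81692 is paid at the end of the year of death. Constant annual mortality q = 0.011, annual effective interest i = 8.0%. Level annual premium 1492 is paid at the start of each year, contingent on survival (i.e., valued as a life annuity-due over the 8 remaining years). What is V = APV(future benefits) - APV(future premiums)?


v = 1/(1+i) = 0.925926
APV(future benefits) per unit = sum_{k=0}^{7} k_p_x * q * v^(k+1) = 0.061102
APV(future benefits) = 81692 * 0.061102 = 4991.5829
Life annuity-due factor ä_{x:8} = sum_{k=0}^{7} k_p_x * v^k = 5.999152
APV(future premiums) = 1492 * 5.999152 = 8950.7341
V = 4991.5829 - 8950.7341
= -3959.1512


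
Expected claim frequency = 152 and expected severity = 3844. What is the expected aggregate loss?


E[S] = E[N] * E[X]
= 152 * 3844
= 584288


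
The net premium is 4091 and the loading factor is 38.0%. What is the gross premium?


Gross = net * (1 + loading)
= 4091 * (1 + 0.38)
= 4091 * 1.38
= 5645.58


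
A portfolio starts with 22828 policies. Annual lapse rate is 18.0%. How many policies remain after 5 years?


remaining = initial * (1 - lapse)^years
= 22828 * (1 - 0.18)^5
= 22828 * 0.37074
= 8463.2491


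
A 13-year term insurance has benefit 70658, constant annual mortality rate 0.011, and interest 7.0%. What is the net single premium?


NSP = benefit * sum_{k=0}^{n-1} k_p_x * q * v^(k+1)
With constant q=0.011, v=0.934579
Sum = 0.086997
NSP = 70658 * 0.086997
= 6147.0193


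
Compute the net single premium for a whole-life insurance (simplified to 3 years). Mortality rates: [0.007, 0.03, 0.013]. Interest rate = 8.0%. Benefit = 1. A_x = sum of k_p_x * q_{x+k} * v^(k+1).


v = 0.925926
Year 0: k_p_x=1.0, q=0.007, term=0.006481
Year 1: k_p_x=0.993, q=0.03, term=0.02554
Year 2: k_p_x=0.96321, q=0.013, term=0.00994
A_x = 0.042


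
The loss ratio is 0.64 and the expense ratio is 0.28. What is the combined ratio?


Combined ratio = loss ratio + expense ratio
= 0.64 + 0.28
= 0.92


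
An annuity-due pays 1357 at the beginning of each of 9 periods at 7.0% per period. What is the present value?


PV_due = PMT * (1-(1+i)^(-n))/i * (1+i)
PV_immediate = 8841.1702
PV_due = 8841.1702 * 1.07
= 9460.0521


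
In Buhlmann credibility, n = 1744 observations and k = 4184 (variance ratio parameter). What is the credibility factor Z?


Z = n / (n + k)
= 1744 / (1744 + 4184)
= 1744 / 5928
= 0.2942


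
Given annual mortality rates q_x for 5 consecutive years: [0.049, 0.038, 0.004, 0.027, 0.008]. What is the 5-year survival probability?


p_k = 1 - q_k for each year
Survival = product of (1 - q_k)
= 0.951 * 0.962 * 0.996 * 0.973 * 0.992
= 0.8795


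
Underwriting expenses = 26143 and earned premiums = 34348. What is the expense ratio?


Expense ratio = expenses / premiums
= 26143 / 34348
= 0.7611


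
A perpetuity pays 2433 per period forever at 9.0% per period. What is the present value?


PV = PMT / i
= 2433 / 0.09
= 27033.3333


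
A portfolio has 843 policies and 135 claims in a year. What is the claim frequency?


frequency = claims / policies
= 135 / 843
= 0.1601


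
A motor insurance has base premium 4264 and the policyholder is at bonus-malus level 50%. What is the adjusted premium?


adjusted = base * BM_level / 100
= 4264 * 50 / 100
= 4264 * 0.5
= 2132.0


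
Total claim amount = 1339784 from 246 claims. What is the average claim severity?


severity = total / number
= 1339784 / 246
= 5446.2764


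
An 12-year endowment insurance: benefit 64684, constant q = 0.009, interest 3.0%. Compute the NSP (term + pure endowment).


Term component = 5533.9124
Pure endowment = 12_p_x * v^12 * benefit = 0.897189 * 0.70138 * 64684 = 40703.7128
NSP = 46237.6253


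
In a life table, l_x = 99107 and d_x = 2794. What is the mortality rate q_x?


q_x = d_x / l_x
= 2794 / 99107
= 0.0282


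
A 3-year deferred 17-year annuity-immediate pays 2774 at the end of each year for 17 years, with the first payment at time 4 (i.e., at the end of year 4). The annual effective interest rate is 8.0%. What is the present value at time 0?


PV at time 3 of the 17-year annuity-immediate:
a_n = 2774 * (1-(1+0.08)^(-17))/0.08 = 25303.4241
Discount back 3 years to time 0:
PV = 25303.4241 * (1+0.08)^(-3)
= 25303.4241 * 0.793832
= 20086.6739


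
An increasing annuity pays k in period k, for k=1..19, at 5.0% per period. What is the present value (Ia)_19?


(Ia)_n = sum_{k=1}^{n} k * v^k, v = 1/(1+i)
v = 0.952381
Sum computed term by term:
(Ia)_19 = 103.4128


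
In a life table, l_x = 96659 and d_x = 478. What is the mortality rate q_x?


q_x = d_x / l_x
= 478 / 96659
= 0.0049


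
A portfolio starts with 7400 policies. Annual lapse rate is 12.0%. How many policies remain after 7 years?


remaining = initial * (1 - lapse)^years
= 7400 * (1 - 0.12)^7
= 7400 * 0.408676
= 3024.1994


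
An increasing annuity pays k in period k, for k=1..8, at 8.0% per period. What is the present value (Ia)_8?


(Ia)_n = sum_{k=1}^{n} k * v^k, v = 1/(1+i)
v = 0.925926
Sum computed term by term:
(Ia)_8 = 23.5527


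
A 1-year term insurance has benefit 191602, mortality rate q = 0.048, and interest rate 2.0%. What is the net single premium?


NSP = benefit * q * v
v = 1/(1+i) = 0.980392
NSP = 191602 * 0.048 * 0.980392
= 9016.5647


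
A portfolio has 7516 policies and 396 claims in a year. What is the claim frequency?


frequency = claims / policies
= 396 / 7516
= 0.0527


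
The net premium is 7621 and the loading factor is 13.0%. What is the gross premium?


Gross = net * (1 + loading)
= 7621 * (1 + 0.13)
= 7621 * 1.13
= 8611.73


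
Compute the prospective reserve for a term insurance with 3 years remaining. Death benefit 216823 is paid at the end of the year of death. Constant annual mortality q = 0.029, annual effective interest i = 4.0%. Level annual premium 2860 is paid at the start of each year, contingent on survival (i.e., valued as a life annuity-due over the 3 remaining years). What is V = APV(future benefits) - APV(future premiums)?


v = 1/(1+i) = 0.961538
APV(future benefits) per unit = sum_{k=0}^{2} k_p_x * q * v^(k+1) = 0.078226
APV(future benefits) = 216823 * 0.078226 = 16961.2996
Life annuity-due factor ä_{x:3} = sum_{k=0}^{2} k_p_x * v^k = 2.805363
APV(future premiums) = 2860 * 2.805363 = 8023.3392
V = 16961.2996 - 8023.3392
= 8937.9605


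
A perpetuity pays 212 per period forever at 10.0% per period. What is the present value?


PV = PMT / i
= 212 / 0.1
= 2120.0


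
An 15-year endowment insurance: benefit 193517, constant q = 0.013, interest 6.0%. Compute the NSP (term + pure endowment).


Term component = 22644.8855
Pure endowment = 15_p_x * v^15 * benefit = 0.821783 * 0.417265 * 193517 = 66357.2583
NSP = 89002.1438


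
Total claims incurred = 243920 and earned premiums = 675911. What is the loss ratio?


Loss ratio = claims / premiums
= 243920 / 675911
= 0.3609


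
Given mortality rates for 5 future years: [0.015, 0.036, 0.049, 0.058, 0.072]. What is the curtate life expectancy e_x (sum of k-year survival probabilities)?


e_x = sum_{k=1}^{n} k_p_x
k_p_x values:
  1_p_x = 0.985
  2_p_x = 0.94954
  3_p_x = 0.903013
  4_p_x = 0.850638
  5_p_x = 0.789392
e_x = 4.4776


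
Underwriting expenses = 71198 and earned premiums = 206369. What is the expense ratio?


Expense ratio = expenses / premiums
= 71198 / 206369
= 0.345


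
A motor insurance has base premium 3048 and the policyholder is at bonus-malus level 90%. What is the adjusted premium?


adjusted = base * BM_level / 100
= 3048 * 90 / 100
= 3048 * 0.9
= 2743.2


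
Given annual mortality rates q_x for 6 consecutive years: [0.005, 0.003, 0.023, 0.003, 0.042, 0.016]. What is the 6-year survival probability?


p_k = 1 - q_k for each year
Survival = product of (1 - q_k)
= 0.995 * 0.997 * 0.977 * 0.997 * 0.958 * 0.984
= 0.9109


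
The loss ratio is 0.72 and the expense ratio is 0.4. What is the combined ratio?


Combined ratio = loss ratio + expense ratio
= 0.72 + 0.4
= 1.12


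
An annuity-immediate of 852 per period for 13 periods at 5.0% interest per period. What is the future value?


FV = PMT * ((1+i)^n - 1) / i
= 852 * ((1.05)^13 - 1) / 0.05
= 852 * (1.885649 - 1) / 0.05
= 15091.4614


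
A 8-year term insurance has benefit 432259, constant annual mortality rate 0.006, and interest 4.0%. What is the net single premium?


NSP = benefit * sum_{k=0}^{n-1} k_p_x * q * v^(k+1)
With constant q=0.006, v=0.961538
Sum = 0.039607
NSP = 432259 * 0.039607
= 17120.5665


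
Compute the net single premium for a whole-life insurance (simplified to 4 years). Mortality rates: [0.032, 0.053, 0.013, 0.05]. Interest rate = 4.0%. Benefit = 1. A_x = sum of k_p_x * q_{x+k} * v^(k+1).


v = 0.961538
Year 0: k_p_x=1.0, q=0.032, term=0.030769
Year 1: k_p_x=0.968, q=0.053, term=0.047433
Year 2: k_p_x=0.916696, q=0.013, term=0.010594
Year 3: k_p_x=0.904779, q=0.05, term=0.03867
A_x = 0.1275


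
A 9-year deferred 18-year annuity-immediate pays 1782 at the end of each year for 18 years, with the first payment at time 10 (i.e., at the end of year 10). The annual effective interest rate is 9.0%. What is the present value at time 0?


PV at time 9 of the 18-year annuity-immediate:
a_n = 1782 * (1-(1+0.09)^(-18))/0.09 = 15602.5239
Discount back 9 years to time 0:
PV = 15602.5239 * (1+0.09)^(-9)
= 15602.5239 * 0.460428
= 7183.8355


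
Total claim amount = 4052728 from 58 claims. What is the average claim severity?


severity = total / number
= 4052728 / 58
= 69874.6207


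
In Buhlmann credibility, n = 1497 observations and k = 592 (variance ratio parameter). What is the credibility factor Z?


Z = n / (n + k)
= 1497 / (1497 + 592)
= 1497 / 2089
= 0.7166


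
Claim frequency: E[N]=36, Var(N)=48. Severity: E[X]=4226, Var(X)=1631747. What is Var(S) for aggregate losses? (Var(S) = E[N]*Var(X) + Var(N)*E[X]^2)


Var(S) = E[N]*Var(X) + Var(N)*E[X]^2
= 36*1631747 + 48*4226^2
= 58742892 + 857235648
= 9.1598e+08


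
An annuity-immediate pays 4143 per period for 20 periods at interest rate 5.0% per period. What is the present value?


PV = PMT * (1 - (1+i)^(-n)) / i
= 4143 * (1 - (1+0.05)^(-20)) / 0.05
= 4143 * (1 - 0.376889) / 0.05
= 4143 * 12.46221
= 51630.9374


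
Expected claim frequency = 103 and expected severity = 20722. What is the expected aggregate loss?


E[S] = E[N] * E[X]
= 103 * 20722
= 2.1344e+06


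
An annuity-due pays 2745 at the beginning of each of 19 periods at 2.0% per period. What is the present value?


PV_due = PMT * (1-(1+i)^(-n))/i * (1+i)
PV_immediate = 43037.3782
PV_due = 43037.3782 * 1.02
= 43898.1258


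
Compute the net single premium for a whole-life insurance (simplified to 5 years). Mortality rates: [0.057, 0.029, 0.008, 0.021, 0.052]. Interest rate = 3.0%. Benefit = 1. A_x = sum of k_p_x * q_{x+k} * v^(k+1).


v = 0.970874
Year 0: k_p_x=1.0, q=0.057, term=0.05534
Year 1: k_p_x=0.943, q=0.029, term=0.025777
Year 2: k_p_x=0.915653, q=0.008, term=0.006704
Year 3: k_p_x=0.908328, q=0.021, term=0.016948
Year 4: k_p_x=0.889253, q=0.052, term=0.039888
A_x = 0.1447


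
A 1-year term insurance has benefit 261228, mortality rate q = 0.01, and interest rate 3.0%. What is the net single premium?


NSP = benefit * q * v
v = 1/(1+i) = 0.970874
NSP = 261228 * 0.01 * 0.970874
= 2536.1942


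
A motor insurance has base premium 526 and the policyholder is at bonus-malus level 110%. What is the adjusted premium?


adjusted = base * BM_level / 100
= 526 * 110 / 100
= 526 * 1.1
= 578.6


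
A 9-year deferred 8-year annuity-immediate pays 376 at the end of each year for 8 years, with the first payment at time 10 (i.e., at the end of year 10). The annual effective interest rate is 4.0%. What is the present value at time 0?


PV at time 9 of the 8-year annuity-immediate:
a_n = 376 * (1-(1+0.04)^(-8))/0.04 = 2531.5121
Discount back 9 years to time 0:
PV = 2531.5121 * (1+0.04)^(-9)
= 2531.5121 * 0.702587
= 1778.6068


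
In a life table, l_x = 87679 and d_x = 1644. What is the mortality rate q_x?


q_x = d_x / l_x
= 1644 / 87679
= 0.0188


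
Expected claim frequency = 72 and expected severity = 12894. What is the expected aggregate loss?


E[S] = E[N] * E[X]
= 72 * 12894
= 928368


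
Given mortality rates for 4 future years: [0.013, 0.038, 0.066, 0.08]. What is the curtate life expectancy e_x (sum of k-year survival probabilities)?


e_x = sum_{k=1}^{n} k_p_x
k_p_x values:
  1_p_x = 0.987
  2_p_x = 0.949494
  3_p_x = 0.886827
  4_p_x = 0.815881
e_x = 3.6392


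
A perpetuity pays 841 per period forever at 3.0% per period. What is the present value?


PV = PMT / i
= 841 / 0.03
= 28033.3333


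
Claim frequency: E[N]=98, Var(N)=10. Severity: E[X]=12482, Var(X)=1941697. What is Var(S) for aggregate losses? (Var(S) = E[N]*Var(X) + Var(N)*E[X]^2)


Var(S) = E[N]*Var(X) + Var(N)*E[X]^2
= 98*1941697 + 10*12482^2
= 190286306 + 1558003240
= 1.7483e+09


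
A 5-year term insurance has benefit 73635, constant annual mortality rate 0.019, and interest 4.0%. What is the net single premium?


NSP = benefit * sum_{k=0}^{n-1} k_p_x * q * v^(k+1)
With constant q=0.019, v=0.961538
Sum = 0.081553
NSP = 73635 * 0.081553
= 6005.1819


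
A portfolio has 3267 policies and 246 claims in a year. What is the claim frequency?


frequency = claims / policies
= 246 / 3267
= 0.0753


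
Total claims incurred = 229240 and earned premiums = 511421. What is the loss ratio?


Loss ratio = claims / premiums
= 229240 / 511421
= 0.4482


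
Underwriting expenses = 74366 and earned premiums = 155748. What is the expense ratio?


Expense ratio = expenses / premiums
= 74366 / 155748
= 0.4775


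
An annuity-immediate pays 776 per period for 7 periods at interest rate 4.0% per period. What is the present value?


PV = PMT * (1 - (1+i)^(-n)) / i
= 776 * (1 - (1+0.04)^(-7)) / 0.04
= 776 * (1 - 0.759918) / 0.04
= 776 * 6.002055
= 4657.5944


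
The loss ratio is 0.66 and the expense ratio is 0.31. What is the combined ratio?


Combined ratio = loss ratio + expense ratio
= 0.66 + 0.31
= 0.97


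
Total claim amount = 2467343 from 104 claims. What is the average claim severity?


severity = total / number
= 2467343 / 104
= 23724.4519


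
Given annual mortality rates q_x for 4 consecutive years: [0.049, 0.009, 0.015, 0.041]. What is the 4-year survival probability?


p_k = 1 - q_k for each year
Survival = product of (1 - q_k)
= 0.951 * 0.991 * 0.985 * 0.959
= 0.8902


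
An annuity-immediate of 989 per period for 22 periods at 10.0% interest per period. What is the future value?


FV = PMT * ((1+i)^n - 1) / i
= 989 * ((1.1)^22 - 1) / 0.1
= 989 * (8.140275 - 1) / 0.1
= 70617.3191


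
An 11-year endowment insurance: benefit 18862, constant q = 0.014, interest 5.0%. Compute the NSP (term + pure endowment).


Term component = 2060.2087
Pure endowment = 11_p_x * v^11 * benefit = 0.85634 * 0.584679 * 18862 = 9443.9029
NSP = 11504.1117


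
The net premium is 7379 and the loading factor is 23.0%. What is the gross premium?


Gross = net * (1 + loading)
= 7379 * (1 + 0.23)
= 7379 * 1.23
= 9076.17


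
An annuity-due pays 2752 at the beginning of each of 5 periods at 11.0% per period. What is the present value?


PV_due = PMT * (1-(1+i)^(-n))/i * (1+i)
PV_immediate = 10171.1086
PV_due = 10171.1086 * 1.11
= 11289.9305


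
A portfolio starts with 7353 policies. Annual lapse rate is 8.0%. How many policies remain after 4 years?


remaining = initial * (1 - lapse)^years
= 7353 * (1 - 0.08)^4
= 7353 * 0.716393
= 5267.6374


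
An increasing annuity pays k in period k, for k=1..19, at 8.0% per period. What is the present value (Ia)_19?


(Ia)_n = sum_{k=1}^{n} k * v^k, v = 1/(1+i)
v = 0.925926
Sum computed term by term:
(Ia)_19 = 74.617


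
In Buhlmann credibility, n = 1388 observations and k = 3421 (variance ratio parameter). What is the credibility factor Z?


Z = n / (n + k)
= 1388 / (1388 + 3421)
= 1388 / 4809
= 0.2886


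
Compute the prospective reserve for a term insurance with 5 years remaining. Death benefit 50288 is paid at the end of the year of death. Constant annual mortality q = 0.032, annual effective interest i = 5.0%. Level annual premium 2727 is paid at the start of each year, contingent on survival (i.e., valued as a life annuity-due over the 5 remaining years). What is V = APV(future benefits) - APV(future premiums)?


v = 1/(1+i) = 0.952381
APV(future benefits) per unit = sum_{k=0}^{4} k_p_x * q * v^(k+1) = 0.130368
APV(future benefits) = 50288 * 0.130368 = 6555.9337
Life annuity-due factor ä_{x:5} = sum_{k=0}^{4} k_p_x * v^k = 4.277692
APV(future premiums) = 2727 * 4.277692 = 11665.2661
V = 6555.9337 - 11665.2661
= -5109.3324


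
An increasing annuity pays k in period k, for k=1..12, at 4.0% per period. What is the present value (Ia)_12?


(Ia)_n = sum_{k=1}^{n} k * v^k, v = 1/(1+i)
v = 0.961538
Sum computed term by term:
(Ia)_12 = 56.6328


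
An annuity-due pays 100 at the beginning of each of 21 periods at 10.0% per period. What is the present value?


PV_due = PMT * (1-(1+i)^(-n))/i * (1+i)
PV_immediate = 864.8694
PV_due = 864.8694 * 1.1
= 951.3564


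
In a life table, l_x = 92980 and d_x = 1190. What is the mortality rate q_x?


q_x = d_x / l_x
= 1190 / 92980
= 0.0128


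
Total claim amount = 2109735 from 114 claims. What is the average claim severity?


severity = total / number
= 2109735 / 114
= 18506.4474


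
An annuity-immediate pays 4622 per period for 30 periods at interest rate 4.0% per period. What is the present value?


PV = PMT * (1 - (1+i)^(-n)) / i
= 4622 * (1 - (1+0.04)^(-30)) / 0.04
= 4622 * (1 - 0.308319) / 0.04
= 4622 * 17.292033
= 79923.7779


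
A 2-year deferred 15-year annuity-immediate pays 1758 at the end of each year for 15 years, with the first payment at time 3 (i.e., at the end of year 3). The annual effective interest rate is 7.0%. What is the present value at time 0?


PV at time 2 of the 15-year annuity-immediate:
a_n = 1758 * (1-(1+0.07)^(-15))/0.07 = 16011.7128
Discount back 2 years to time 0:
PV = 16011.7128 * (1+0.07)^(-2)
= 16011.7128 * 0.873439
= 13985.2501


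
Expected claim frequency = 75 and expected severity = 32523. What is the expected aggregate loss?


E[S] = E[N] * E[X]
= 75 * 32523
= 2.4392e+06


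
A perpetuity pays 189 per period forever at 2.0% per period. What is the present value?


PV = PMT / i
= 189 / 0.02
= 9450.0


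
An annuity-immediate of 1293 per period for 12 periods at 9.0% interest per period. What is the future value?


FV = PMT * ((1+i)^n - 1) / i
= 1293 * ((1.09)^12 - 1) / 0.09
= 1293 * (2.812665 - 1) / 0.09
= 26041.9507


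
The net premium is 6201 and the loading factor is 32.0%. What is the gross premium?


Gross = net * (1 + loading)
= 6201 * (1 + 0.32)
= 6201 * 1.32
= 8185.32


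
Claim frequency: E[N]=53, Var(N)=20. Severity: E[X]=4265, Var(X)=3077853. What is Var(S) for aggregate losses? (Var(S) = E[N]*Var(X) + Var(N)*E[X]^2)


Var(S) = E[N]*Var(X) + Var(N)*E[X]^2
= 53*3077853 + 20*4265^2
= 163126209 + 363804500
= 5.2693e+08


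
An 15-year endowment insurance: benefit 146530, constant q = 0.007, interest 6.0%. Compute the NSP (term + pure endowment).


Term component = 9559.9956
Pure endowment = 15_p_x * v^15 * benefit = 0.899992 * 0.417265 * 146530 = 55027.1852
NSP = 64587.1808


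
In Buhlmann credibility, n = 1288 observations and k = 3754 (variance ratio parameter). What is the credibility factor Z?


Z = n / (n + k)
= 1288 / (1288 + 3754)
= 1288 / 5042
= 0.2555


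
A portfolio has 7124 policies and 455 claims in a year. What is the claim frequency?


frequency = claims / policies
= 455 / 7124
= 0.0639


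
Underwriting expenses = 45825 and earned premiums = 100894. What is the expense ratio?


Expense ratio = expenses / premiums
= 45825 / 100894
= 0.4542


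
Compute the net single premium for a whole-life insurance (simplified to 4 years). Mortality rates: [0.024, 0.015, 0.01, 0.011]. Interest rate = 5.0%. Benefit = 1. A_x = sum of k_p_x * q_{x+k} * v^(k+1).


v = 0.952381
Year 0: k_p_x=1.0, q=0.024, term=0.022857
Year 1: k_p_x=0.976, q=0.015, term=0.013279
Year 2: k_p_x=0.96136, q=0.01, term=0.008305
Year 3: k_p_x=0.951746, q=0.011, term=0.008613
A_x = 0.0531


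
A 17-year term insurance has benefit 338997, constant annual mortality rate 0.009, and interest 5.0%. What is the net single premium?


NSP = benefit * sum_{k=0}^{n-1} k_p_x * q * v^(k+1)
With constant q=0.009, v=0.952381
Sum = 0.09547
NSP = 338997 * 0.09547
= 32364.1055


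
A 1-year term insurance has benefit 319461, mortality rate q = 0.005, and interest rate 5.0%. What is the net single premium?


NSP = benefit * q * v
v = 1/(1+i) = 0.952381
NSP = 319461 * 0.005 * 0.952381
= 1521.2429


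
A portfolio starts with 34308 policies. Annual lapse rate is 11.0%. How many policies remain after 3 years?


remaining = initial * (1 - lapse)^years
= 34308 * (1 - 0.11)^3
= 34308 * 0.704969
= 24186.0765


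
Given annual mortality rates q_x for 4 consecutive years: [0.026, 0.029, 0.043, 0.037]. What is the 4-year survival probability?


p_k = 1 - q_k for each year
Survival = product of (1 - q_k)
= 0.974 * 0.971 * 0.957 * 0.963
= 0.8716


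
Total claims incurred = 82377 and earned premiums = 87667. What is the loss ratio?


Loss ratio = claims / premiums
= 82377 / 87667
= 0.9397


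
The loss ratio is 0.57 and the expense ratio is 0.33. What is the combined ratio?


Combined ratio = loss ratio + expense ratio
= 0.57 + 0.33
= 0.9


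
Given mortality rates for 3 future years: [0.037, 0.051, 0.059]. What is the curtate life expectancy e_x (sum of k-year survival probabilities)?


e_x = sum_{k=1}^{n} k_p_x
k_p_x values:
  1_p_x = 0.963
  2_p_x = 0.913887
  3_p_x = 0.859968
e_x = 2.7369


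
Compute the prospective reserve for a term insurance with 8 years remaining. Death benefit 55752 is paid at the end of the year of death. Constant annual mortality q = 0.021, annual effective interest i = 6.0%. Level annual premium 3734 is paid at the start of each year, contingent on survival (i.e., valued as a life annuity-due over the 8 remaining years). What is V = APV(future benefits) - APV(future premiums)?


v = 1/(1+i) = 0.943396
APV(future benefits) per unit = sum_{k=0}^{7} k_p_x * q * v^(k+1) = 0.121998
APV(future benefits) = 55752 * 0.121998 = 6801.6165
Life annuity-due factor ä_{x:8} = sum_{k=0}^{7} k_p_x * v^k = 6.15798
APV(future premiums) = 3734 * 6.15798 = 22993.8965
V = 6801.6165 - 22993.8965
= -16192.28


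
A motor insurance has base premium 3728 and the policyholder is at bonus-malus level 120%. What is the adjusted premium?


adjusted = base * BM_level / 100
= 3728 * 120 / 100
= 3728 * 1.2
= 4473.6


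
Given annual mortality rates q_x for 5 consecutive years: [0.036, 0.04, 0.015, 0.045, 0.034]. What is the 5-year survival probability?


p_k = 1 - q_k for each year
Survival = product of (1 - q_k)
= 0.964 * 0.96 * 0.985 * 0.955 * 0.966
= 0.8409


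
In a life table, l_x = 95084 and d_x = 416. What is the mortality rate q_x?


q_x = d_x / l_x
= 416 / 95084
= 0.0044


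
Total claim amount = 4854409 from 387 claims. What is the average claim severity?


severity = total / number
= 4854409 / 387
= 12543.6925


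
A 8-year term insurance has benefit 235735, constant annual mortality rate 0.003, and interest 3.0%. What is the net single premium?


NSP = benefit * sum_{k=0}^{n-1} k_p_x * q * v^(k+1)
With constant q=0.003, v=0.970874
Sum = 0.020849
NSP = 235735 * 0.020849
= 4914.8357


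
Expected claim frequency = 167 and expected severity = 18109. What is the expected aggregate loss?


E[S] = E[N] * E[X]
= 167 * 18109
= 3.0242e+06


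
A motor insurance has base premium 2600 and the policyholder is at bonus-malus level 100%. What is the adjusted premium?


adjusted = base * BM_level / 100
= 2600 * 100 / 100
= 2600 * 1.0
= 2600.0


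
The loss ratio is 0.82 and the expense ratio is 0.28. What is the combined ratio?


Combined ratio = loss ratio + expense ratio
= 0.82 + 0.28
= 1.1


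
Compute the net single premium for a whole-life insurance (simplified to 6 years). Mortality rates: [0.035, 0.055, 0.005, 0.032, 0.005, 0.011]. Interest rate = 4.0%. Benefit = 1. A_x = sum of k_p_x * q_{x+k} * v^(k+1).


v = 0.961538
Year 0: k_p_x=1.0, q=0.035, term=0.033654
Year 1: k_p_x=0.965, q=0.055, term=0.049071
Year 2: k_p_x=0.911925, q=0.005, term=0.004053
Year 3: k_p_x=0.907365, q=0.032, term=0.02482
Year 4: k_p_x=0.87833, q=0.005, term=0.00361
Year 5: k_p_x=0.873938, q=0.011, term=0.007598
A_x = 0.1228


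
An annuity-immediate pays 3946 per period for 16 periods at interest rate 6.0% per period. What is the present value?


PV = PMT * (1 - (1+i)^(-n)) / i
= 3946 * (1 - (1+0.06)^(-16)) / 0.06
= 3946 * (1 - 0.393646) / 0.06
= 3946 * 10.105895
= 39877.8627


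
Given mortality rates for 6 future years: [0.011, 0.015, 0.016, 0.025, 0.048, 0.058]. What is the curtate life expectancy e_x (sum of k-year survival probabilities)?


e_x = sum_{k=1}^{n} k_p_x
k_p_x values:
  1_p_x = 0.989
  2_p_x = 0.974165
  3_p_x = 0.958578
  4_p_x = 0.934614
  5_p_x = 0.889752
  6_p_x = 0.838147
e_x = 5.5843


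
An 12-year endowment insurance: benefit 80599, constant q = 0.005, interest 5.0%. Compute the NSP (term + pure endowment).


Term component = 3485.3146
Pure endowment = 12_p_x * v^12 * benefit = 0.941623 * 0.556837 * 80599 = 42260.5392
NSP = 45745.8538


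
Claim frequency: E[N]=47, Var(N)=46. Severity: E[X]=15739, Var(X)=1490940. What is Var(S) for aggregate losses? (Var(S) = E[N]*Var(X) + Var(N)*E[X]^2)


Var(S) = E[N]*Var(X) + Var(N)*E[X]^2
= 47*1490940 + 46*15739^2
= 70074180 + 11394941566
= 1.1465e+10


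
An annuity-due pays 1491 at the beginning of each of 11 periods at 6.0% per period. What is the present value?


PV_due = PMT * (1-(1+i)^(-n))/i * (1+i)
PV_immediate = 11759.33
PV_due = 11759.33 * 1.06
= 12464.8898


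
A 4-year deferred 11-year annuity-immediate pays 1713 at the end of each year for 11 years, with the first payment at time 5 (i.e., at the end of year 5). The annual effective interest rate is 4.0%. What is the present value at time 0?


PV at time 4 of the 11-year annuity-immediate:
a_n = 1713 * (1-(1+0.04)^(-11))/0.04 = 15006.6966
Discount back 4 years to time 0:
PV = 15006.6966 * (1+0.04)^(-4)
= 15006.6966 * 0.854804
= 12827.7872


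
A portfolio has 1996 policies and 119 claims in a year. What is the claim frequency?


frequency = claims / policies
= 119 / 1996
= 0.0596


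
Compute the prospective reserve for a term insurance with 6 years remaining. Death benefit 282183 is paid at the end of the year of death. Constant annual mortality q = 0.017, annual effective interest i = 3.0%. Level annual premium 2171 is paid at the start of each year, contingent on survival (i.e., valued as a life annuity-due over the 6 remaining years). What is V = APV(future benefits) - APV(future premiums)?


v = 1/(1+i) = 0.970874
APV(future benefits) per unit = sum_{k=0}^{5} k_p_x * q * v^(k+1) = 0.088396
APV(future benefits) = 282183 * 0.088396 = 24943.9456
Life annuity-due factor ä_{x:6} = sum_{k=0}^{5} k_p_x * v^k = 5.355778
APV(future premiums) = 2171 * 5.355778 = 11627.3951
V = 24943.9456 - 11627.3951
= 13316.5504


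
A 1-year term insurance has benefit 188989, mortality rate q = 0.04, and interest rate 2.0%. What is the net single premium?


NSP = benefit * q * v
v = 1/(1+i) = 0.980392
NSP = 188989 * 0.04 * 0.980392
= 7411.3333


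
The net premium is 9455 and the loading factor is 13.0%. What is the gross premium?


Gross = net * (1 + loading)
= 9455 * (1 + 0.13)
= 9455 * 1.13
= 10684.15


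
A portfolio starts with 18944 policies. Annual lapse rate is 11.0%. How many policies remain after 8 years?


remaining = initial * (1 - lapse)^years
= 18944 * (1 - 0.11)^8
= 18944 * 0.393659
= 7457.4738


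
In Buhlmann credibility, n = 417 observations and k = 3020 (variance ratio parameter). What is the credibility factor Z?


Z = n / (n + k)
= 417 / (417 + 3020)
= 417 / 3437
= 0.1213


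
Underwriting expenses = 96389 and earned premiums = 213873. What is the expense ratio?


Expense ratio = expenses / premiums
= 96389 / 213873
= 0.4507


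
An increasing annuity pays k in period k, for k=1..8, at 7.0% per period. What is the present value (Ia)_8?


(Ia)_n = sum_{k=1}^{n} k * v^k, v = 1/(1+i)
v = 0.934579
Sum computed term by term:
(Ia)_8 = 24.7602


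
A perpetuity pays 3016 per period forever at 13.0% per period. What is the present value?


PV = PMT / i
= 3016 / 0.13
= 23200.0


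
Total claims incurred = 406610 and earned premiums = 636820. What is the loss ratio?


Loss ratio = claims / premiums
= 406610 / 636820
= 0.6385


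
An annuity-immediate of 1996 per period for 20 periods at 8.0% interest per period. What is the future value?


FV = PMT * ((1+i)^n - 1) / i
= 1996 * ((1.08)^20 - 1) / 0.08
= 1996 * (4.660957 - 1) / 0.08
= 91340.8807


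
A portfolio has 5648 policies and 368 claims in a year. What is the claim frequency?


frequency = claims / policies
= 368 / 5648
= 0.0652


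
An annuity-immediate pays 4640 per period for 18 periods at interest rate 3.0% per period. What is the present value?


PV = PMT * (1 - (1+i)^(-n)) / i
= 4640 * (1 - (1+0.03)^(-18)) / 0.03
= 4640 * (1 - 0.587395) / 0.03
= 4640 * 13.753513
= 63816.3007


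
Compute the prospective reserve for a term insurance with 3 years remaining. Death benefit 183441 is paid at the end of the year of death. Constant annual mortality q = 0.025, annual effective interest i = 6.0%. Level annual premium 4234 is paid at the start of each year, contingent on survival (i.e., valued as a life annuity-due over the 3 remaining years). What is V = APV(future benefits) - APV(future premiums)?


v = 1/(1+i) = 0.943396
APV(future benefits) per unit = sum_{k=0}^{2} k_p_x * q * v^(k+1) = 0.065233
APV(future benefits) = 183441 * 0.065233 = 11966.3418
Life annuity-due factor ä_{x:3} = sum_{k=0}^{2} k_p_x * v^k = 2.765864
APV(future premiums) = 4234 * 2.765864 = 11710.669
V = 11966.3418 - 11710.669
= 255.6728


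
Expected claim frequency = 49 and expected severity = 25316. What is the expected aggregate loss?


E[S] = E[N] * E[X]
= 49 * 25316
= 1.2405e+06


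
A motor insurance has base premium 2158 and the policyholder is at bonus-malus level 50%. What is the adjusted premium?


adjusted = base * BM_level / 100
= 2158 * 50 / 100
= 2158 * 0.5
= 1079.0


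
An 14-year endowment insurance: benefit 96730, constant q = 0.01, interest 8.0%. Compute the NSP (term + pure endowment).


Term component = 7568.8634
Pure endowment = 14_p_x * v^14 * benefit = 0.868746 * 0.340461 * 96730 = 28610.2291
NSP = 36179.0925


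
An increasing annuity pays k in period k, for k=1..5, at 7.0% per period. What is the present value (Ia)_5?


(Ia)_n = sum_{k=1}^{n} k * v^k, v = 1/(1+i)
v = 0.934579
Sum computed term by term:
(Ia)_5 = 11.7469


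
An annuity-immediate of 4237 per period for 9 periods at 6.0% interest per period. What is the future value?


FV = PMT * ((1+i)^n - 1) / i
= 4237 * ((1.06)^9 - 1) / 0.06
= 4237 * (1.689479 - 1) / 0.06
= 48688.7058


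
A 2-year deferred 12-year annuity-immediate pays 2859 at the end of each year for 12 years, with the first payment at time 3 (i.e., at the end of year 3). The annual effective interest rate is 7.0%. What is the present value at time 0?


PV at time 2 of the 12-year annuity-immediate:
a_n = 2859 * (1-(1+0.07)^(-12))/0.07 = 22708.1401
Discount back 2 years to time 0:
PV = 22708.1401 * (1+0.07)^(-2)
= 22708.1401 * 0.873439
= 19834.169


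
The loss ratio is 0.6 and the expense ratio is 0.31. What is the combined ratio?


Combined ratio = loss ratio + expense ratio
= 0.6 + 0.31
= 0.91


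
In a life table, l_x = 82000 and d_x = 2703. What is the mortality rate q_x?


q_x = d_x / l_x
= 2703 / 82000
= 0.033


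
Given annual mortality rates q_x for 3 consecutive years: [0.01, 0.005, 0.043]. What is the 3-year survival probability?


p_k = 1 - q_k for each year
Survival = product of (1 - q_k)
= 0.99 * 0.995 * 0.957
= 0.9427
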